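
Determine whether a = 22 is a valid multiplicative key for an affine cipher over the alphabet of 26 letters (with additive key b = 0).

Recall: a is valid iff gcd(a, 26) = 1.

Step 1: Compute gcd(22, 26).
Step 2: gcd(22, 26) = 2.
Since gcd = 2 != 1, 22 shares a common factor with 26, so it cannot be used.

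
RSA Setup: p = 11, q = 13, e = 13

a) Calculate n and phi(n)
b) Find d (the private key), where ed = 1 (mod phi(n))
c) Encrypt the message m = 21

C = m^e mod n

Step 1: n = 11 * 13 = 143.
Step 2: phi(n) = (11-1)(13-1) = 10 * 12 = 120.
Step 3: Find d = 13^(-1) mod 120 = 37.
  Verify: 13 * 37 = 481 = 1 (mod 120).
Step 4: C = 21^13 mod 143 = 21.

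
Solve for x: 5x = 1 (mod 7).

Step 1: We need x such that 5 * x = 1 (mod 7).
Step 2: Using the extended Euclidean algorithm or trial:
  5 * 3 = 15 = 2 * 7 + 1.
Step 3: Since 15 mod 7 = 1, the inverse is x = 3.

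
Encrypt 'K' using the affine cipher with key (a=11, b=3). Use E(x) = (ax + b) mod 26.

Step 1: Convert 'K' to number: x = 10.
Step 2: E(10) = (11 * 10 + 3) mod 26 = 113 mod 26 = 9.
Step 3: Convert 9 back to letter: J.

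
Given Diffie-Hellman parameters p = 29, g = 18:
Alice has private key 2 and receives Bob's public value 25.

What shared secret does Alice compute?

Step 1: s = B^a mod p = 25^2 mod 29.
  25^1 mod 29 = 25
  25^2 mod 29 = (25 * 25) mod 29 = 16
Result: shared secret = 16.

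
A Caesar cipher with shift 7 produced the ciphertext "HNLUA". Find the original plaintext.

Step 1: Reverse the shift by subtracting 7 from each letter position.
  H (position 7) -> position (7-7) mod 26 = 0 -> A
  N (position 13) -> position (13-7) mod 26 = 6 -> G
  L (position 11) -> position (11-7) mod 26 = 4 -> E
  U (position 20) -> position (20-7) mod 26 = 13 -> N
  A (position 0) -> position (0-7) mod 26 = 19 -> T
Decrypted message: AGENT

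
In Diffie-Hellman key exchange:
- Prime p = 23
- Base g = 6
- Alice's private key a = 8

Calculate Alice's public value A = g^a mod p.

Step 1: A = g^a mod p = 6^8 mod 23.
  6^1 mod 23 = 6
  6^2 mod 23 = (6 * 6) mod 23 = 13
  6^3 mod 23 = (13 * 6) mod 23 = 9
  6^4 mod 23 = (9 * 6) mod 23 = 8
  6^5 mod 23 = (8 * 6) mod 23 = 2
  6^6 mod 23 = (2 * 6) mod 23 = 12
  6^7 mod 23 = (12 * 6) mod 23 = 3
  6^8 mod 23 = (3 * 6) mod 23 = 18
Result: A = 18.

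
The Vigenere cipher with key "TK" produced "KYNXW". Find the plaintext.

Step 1: Extend key: TKTKT
Step 2: Decrypt each letter (c - k) mod 26:
  K(10) - T(19) = (10-19) mod 26 = 17 = R
  Y(24) - K(10) = (24-10) mod 26 = 14 = O
  N(13) - T(19) = (13-19) mod 26 = 20 = U
  X(23) - K(10) = (23-10) mod 26 = 13 = N
  W(22) - T(19) = (22-19) mod 26 = 3 = D
Plaintext: ROUND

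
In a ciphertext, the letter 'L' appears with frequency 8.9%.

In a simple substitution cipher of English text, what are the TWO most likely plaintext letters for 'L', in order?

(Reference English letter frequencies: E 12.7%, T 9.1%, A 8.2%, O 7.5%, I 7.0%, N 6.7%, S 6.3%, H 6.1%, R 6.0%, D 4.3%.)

Step 1: Observed frequency of 'L' is 8.9%.
Step 2: Compute distances to each reference frequency and sort:
  T (9.1%): difference = 0.2% <-- BEST
  A (8.2%): difference = 0.7% <-- RUNNER-UP
  O (7.5%): difference = 1.4%
  I (7.0%): difference = 1.9%
  N (6.7%): difference = 2.2%
Step 3: Most likely is 'T' (9.1%, diff 0.2%); second most likely is 'A' (8.2%, diff 0.7%).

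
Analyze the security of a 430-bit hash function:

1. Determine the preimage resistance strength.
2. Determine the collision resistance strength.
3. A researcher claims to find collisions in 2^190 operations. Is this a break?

Step 1: Preimage resistance requires brute-force of 2^430 operations.
Step 2: Collision resistance (birthday bound) = 2^(430/2) = 2^215.
Step 3: The claimed attack costs 2^190 operations.
Step 4: Since 2^190 < 2^215, the claimed attack beats the generic birthday bound, so collision resistance is broken.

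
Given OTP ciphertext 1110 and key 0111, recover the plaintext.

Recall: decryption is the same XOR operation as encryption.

Step 1: XOR ciphertext with key:
  Ciphertext: 1110
  Key:        0111
  XOR:        1001
Step 2: Plaintext = 1001 = 9 in decimal.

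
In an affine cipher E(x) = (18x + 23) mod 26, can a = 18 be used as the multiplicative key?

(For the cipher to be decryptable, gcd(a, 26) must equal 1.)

Step 1: Compute gcd(18, 26).
Step 2: gcd(18, 26) = 2.
Since gcd = 2 != 1, 18 shares a common factor with 26, so it cannot be used.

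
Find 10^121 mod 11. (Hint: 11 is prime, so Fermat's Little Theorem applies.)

Step 1: Since 11 is prime, by Fermat's Little Theorem: 10^10 = 1 (mod 11).
Step 2: Reduce exponent: 121 mod 10 = 1.
Step 3: So 10^121 = 10^1 (mod 11).
Step 4: 10^1 mod 11 = 10.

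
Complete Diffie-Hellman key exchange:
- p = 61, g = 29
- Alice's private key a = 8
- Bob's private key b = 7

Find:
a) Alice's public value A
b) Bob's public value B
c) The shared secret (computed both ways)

Step 1: A = g^a mod p = 29^8 mod 61 = 13.
Step 2: B = g^b mod p = 29^7 mod 61 = 32.
Step 3: Alice computes s = B^a mod p = 32^8 mod 61 = 13.
Step 4: Bob computes s = A^b mod p = 13^7 mod 61 = 13.
Both sides agree: shared secret = 13.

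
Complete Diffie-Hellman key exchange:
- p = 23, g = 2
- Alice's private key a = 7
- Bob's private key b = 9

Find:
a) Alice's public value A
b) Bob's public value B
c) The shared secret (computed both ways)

Step 1: A = g^a mod p = 2^7 mod 23 = 13.
Step 2: B = g^b mod p = 2^9 mod 23 = 6.
Step 3: Alice computes s = B^a mod p = 6^7 mod 23 = 3.
Step 4: Bob computes s = A^b mod p = 13^9 mod 23 = 3.
Both sides agree: shared secret = 3.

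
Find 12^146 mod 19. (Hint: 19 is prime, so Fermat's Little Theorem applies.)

Step 1: Since 19 is prime, by Fermat's Little Theorem: 12^18 = 1 (mod 19).
Step 2: Reduce exponent: 146 mod 18 = 2.
Step 3: So 12^146 = 12^2 (mod 19).
Step 4: 12^2 mod 19 = 11.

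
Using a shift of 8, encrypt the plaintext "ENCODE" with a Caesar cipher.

Step 1: For each letter, shift forward by 8 positions (mod 26).
  E (position 4) -> position (4+8) mod 26 = 12 -> M
  N (position 13) -> position (13+8) mod 26 = 21 -> V
  C (position 2) -> position (2+8) mod 26 = 10 -> K
  O (position 14) -> position (14+8) mod 26 = 22 -> W
  D (position 3) -> position (3+8) mod 26 = 11 -> L
  E (position 4) -> position (4+8) mod 26 = 12 -> M
Result: MVKWLM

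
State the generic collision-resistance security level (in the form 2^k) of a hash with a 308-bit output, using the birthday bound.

Step 1: The birthday paradox gives collision probability ~50% after sqrt(2^n) = 2^(n/2) hashes.
Step 2: For 308-bit output: 2^(308/2) = 2^154.
Step 3: Approximately 2^154 hash computations needed.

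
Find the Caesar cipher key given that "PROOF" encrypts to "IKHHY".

Step 1: Compare first letters: P (position 15) -> I (position 8).
Step 2: Shift = (8 - 15) mod 26 = 19.
The shift value is 19.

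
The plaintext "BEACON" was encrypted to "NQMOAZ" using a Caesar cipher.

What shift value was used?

Step 1: Compare first letters: B (position 1) -> N (position 13).
Step 2: Shift = (13 - 1) mod 26 = 12.
The shift value is 12.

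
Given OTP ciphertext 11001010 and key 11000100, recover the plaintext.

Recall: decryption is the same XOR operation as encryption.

Step 1: XOR ciphertext with key:
  Ciphertext: 11001010
  Key:        11000100
  XOR:        00001110
Step 2: Plaintext = 00001110 = 14 in decimal.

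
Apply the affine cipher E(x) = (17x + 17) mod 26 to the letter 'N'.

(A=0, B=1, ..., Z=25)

Step 1: Convert 'N' to number: x = 13.
Step 2: E(13) = (17 * 13 + 17) mod 26 = 238 mod 26 = 4.
Step 3: Convert 4 back to letter: E.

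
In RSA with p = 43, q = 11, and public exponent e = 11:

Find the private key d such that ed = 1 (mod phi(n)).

Step 1: n = 43 * 11 = 473.
Step 2: phi(n) = 42 * 10 = 420.
Step 3: Find d such that 11 * d = 1 (mod 420).
Step 4: d = 11^(-1) mod 420 = 191.
Verification: 11 * 191 = 2101 = 5 * 420 + 1.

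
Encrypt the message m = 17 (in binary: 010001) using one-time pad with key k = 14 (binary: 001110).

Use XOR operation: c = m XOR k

Step 1: Write out the XOR operation bit by bit:
  Message: 010001
  Key:     001110
  XOR:     011111
Step 2: Convert to decimal: 011111 = 31.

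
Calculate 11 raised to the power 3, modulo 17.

Step 1: Compute 11^3 mod 17 step by step, reducing modulo 17 at each step.
  11^1 mod 17 = 11
  11^2 mod 17 = (11 * 11) mod 17 = 2
  11^3 mod 17 = (2 * 11) mod 17 = 5
Step 2: Result = 5.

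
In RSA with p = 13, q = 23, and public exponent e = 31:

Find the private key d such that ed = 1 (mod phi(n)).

Step 1: n = 13 * 23 = 299.
Step 2: phi(n) = 12 * 22 = 264.
Step 3: Find d such that 31 * d = 1 (mod 264).
Step 4: d = 31^(-1) mod 264 = 247.
Verification: 31 * 247 = 7657 = 29 * 264 + 1.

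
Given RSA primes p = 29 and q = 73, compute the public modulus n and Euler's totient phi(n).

Step 1: n = p * q = 29 * 73 = 2117.
Step 2: phi(n) = (p-1)(q-1) = 28 * 72 = 2016.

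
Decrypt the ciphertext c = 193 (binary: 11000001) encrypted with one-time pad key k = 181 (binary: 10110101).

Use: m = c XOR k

Step 1: XOR ciphertext with key:
  Ciphertext: 11000001
  Key:        10110101
  XOR:        01110100
Step 2: Plaintext = 01110100 = 116 in decimal.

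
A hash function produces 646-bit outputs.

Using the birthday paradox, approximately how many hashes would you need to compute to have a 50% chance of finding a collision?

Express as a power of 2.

Step 1: The birthday paradox gives collision probability ~50% after sqrt(2^n) = 2^(n/2) hashes.
Step 2: For 646-bit output: 2^(646/2) = 2^323.
Step 3: Approximately 2^323 hash computations needed.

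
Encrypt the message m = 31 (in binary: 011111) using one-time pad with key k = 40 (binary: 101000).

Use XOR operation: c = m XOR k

Step 1: Write out the XOR operation bit by bit:
  Message: 011111
  Key:     101000
  XOR:     110111
Step 2: Convert to decimal: 110111 = 55.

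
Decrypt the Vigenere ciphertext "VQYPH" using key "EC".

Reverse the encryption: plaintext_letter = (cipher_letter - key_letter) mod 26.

Step 1: Extend key: ECECE
Step 2: Decrypt each letter (c - k) mod 26:
  V(21) - E(4) = (21-4) mod 26 = 17 = R
  Q(16) - C(2) = (16-2) mod 26 = 14 = O
  Y(24) - E(4) = (24-4) mod 26 = 20 = U
  P(15) - C(2) = (15-2) mod 26 = 13 = N
  H(7) - E(4) = (7-4) mod 26 = 3 = D
Plaintext: ROUND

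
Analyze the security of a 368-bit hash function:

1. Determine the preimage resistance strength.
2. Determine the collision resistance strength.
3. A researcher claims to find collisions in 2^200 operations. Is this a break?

Step 1: Preimage resistance requires brute-force of 2^368 operations.
Step 2: Collision resistance (birthday bound) = 2^(368/2) = 2^184.
Step 3: The claimed attack costs 2^200 operations.
Step 4: Since 2^200 >= 2^184, the claimed attack is no faster than the generic birthday attack, so this does not break collision resistance.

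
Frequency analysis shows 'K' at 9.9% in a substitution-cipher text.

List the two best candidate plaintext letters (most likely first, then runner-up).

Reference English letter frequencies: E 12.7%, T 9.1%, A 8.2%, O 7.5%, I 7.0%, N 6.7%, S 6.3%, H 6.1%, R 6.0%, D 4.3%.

Step 1: Observed frequency of 'K' is 9.9%.
Step 2: Compute distances to each reference frequency and sort:
  T (9.1%): difference = 0.8% <-- BEST
  A (8.2%): difference = 1.7% <-- RUNNER-UP
  O (7.5%): difference = 2.4%
  E (12.7%): difference = 2.8%
  I (7.0%): difference = 2.9%
Step 3: Most likely is 'T' (9.1%, diff 0.8%); second most likely is 'A' (8.2%, diff 1.7%).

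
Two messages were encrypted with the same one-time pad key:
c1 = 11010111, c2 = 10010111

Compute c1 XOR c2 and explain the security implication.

Step 1: c1 XOR c2 = (m1 XOR k) XOR (m2 XOR k).
Step 2: By XOR associativity/commutativity: = m1 XOR m2 XOR k XOR k = m1 XOR m2.
Step 3: 11010111 XOR 10010111 = 01000000 = 64.
Step 4: The key cancels out! An attacker learns m1 XOR m2 = 64, revealing the relationship between plaintexts.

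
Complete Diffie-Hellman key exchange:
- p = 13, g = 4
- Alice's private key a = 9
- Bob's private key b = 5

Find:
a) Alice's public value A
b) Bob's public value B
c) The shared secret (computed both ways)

Step 1: A = g^a mod p = 4^9 mod 13 = 12.
Step 2: B = g^b mod p = 4^5 mod 13 = 10.
Step 3: Alice computes s = B^a mod p = 10^9 mod 13 = 12.
Step 4: Bob computes s = A^b mod p = 12^5 mod 13 = 12.
Both sides agree: shared secret = 12.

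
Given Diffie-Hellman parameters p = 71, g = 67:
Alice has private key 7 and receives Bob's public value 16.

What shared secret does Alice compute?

Step 1: s = B^a mod p = 16^7 mod 71.
  16^1 mod 71 = 16
  16^2 mod 71 = (16 * 16) mod 71 = 43
  16^3 mod 71 = (43 * 16) mod 71 = 49
  16^4 mod 71 = (49 * 16) mod 71 = 3
  16^5 mod 71 = (3 * 16) mod 71 = 48
  16^6 mod 71 = (48 * 16) mod 71 = 58
  16^7 mod 71 = (58 * 16) mod 71 = 5
Result: shared secret = 5.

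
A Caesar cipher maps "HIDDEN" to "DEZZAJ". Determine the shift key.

Step 1: Compare first letters: H (position 7) -> D (position 3).
Step 2: Shift = (3 - 7) mod 26 = 22.
The shift value is 22.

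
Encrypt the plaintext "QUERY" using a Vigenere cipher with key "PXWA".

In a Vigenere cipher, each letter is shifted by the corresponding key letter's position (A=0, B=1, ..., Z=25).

Step 1: Repeat key to match plaintext length:
  Plaintext: QUERY
  Key:       PXWAP
Step 2: Encrypt each letter:
  Q(16) + P(15) = (16+15) mod 26 = 5 = F
  U(20) + X(23) = (20+23) mod 26 = 17 = R
  E(4) + W(22) = (4+22) mod 26 = 0 = A
  R(17) + A(0) = (17+0) mod 26 = 17 = R
  Y(24) + P(15) = (24+15) mod 26 = 13 = N
Ciphertext: FRARN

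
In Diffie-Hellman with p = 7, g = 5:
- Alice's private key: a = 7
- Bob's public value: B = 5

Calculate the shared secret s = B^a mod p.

Step 1: s = B^a mod p = 5^7 mod 7.
  5^1 mod 7 = 5
  5^2 mod 7 = (5 * 5) mod 7 = 4
  5^3 mod 7 = (4 * 5) mod 7 = 6
  5^4 mod 7 = (6 * 5) mod 7 = 2
  5^5 mod 7 = (2 * 5) mod 7 = 3
  5^6 mod 7 = (3 * 5) mod 7 = 1
  5^7 mod 7 = (1 * 5) mod 7 = 5
Result: shared secret = 5.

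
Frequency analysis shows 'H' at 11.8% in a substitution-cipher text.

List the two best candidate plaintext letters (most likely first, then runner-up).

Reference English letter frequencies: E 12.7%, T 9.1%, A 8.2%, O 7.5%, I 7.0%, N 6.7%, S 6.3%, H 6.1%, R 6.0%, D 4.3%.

Step 1: Observed frequency of 'H' is 11.8%.
Step 2: Compute distances to each reference frequency and sort:
  E (12.7%): difference = 0.9% <-- BEST
  T (9.1%): difference = 2.7% <-- RUNNER-UP
  A (8.2%): difference = 3.6%
  O (7.5%): difference = 4.3%
  I (7.0%): difference = 4.8%
Step 3: Most likely is 'E' (12.7%, diff 0.9%); second most likely is 'T' (9.1%, diff 2.7%).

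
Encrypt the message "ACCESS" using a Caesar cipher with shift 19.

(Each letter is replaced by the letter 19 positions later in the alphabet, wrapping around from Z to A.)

Step 1: For each letter, shift forward by 19 positions (mod 26).
  A (position 0) -> position (0+19) mod 26 = 19 -> T
  C (position 2) -> position (2+19) mod 26 = 21 -> V
  C (position 2) -> position (2+19) mod 26 = 21 -> V
  E (position 4) -> position (4+19) mod 26 = 23 -> X
  S (position 18) -> position (18+19) mod 26 = 11 -> L
  S (position 18) -> position (18+19) mod 26 = 11 -> L
Result: TVVXLL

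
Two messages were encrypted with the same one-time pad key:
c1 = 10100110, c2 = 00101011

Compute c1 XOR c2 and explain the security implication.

Step 1: c1 XOR c2 = (m1 XOR k) XOR (m2 XOR k).
Step 2: By XOR associativity/commutativity: = m1 XOR m2 XOR k XOR k = m1 XOR m2.
Step 3: 10100110 XOR 00101011 = 10001101 = 141.
Step 4: The key cancels out! An attacker learns m1 XOR m2 = 141, revealing the relationship between plaintexts.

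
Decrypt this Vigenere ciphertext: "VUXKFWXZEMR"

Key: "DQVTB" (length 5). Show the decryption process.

Step 1: Key 'DQVTB' has length 5. Extended key: DQVTBDQVTBD
Step 2: Decrypt each position:
  V(21) - D(3) = 18 = S
  U(20) - Q(16) = 4 = E
  X(23) - V(21) = 2 = C
  K(10) - T(19) = 17 = R
  F(5) - B(1) = 4 = E
  W(22) - D(3) = 19 = T
  X(23) - Q(16) = 7 = H
  Z(25) - V(21) = 4 = E
  E(4) - T(19) = 11 = L
  M(12) - B(1) = 11 = L
  R(17) - D(3) = 14 = O
Plaintext: SECRETHELLO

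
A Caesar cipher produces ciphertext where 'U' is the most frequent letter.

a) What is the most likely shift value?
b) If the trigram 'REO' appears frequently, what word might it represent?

Step 1: In English, 'E' is the most frequent letter (12.7%).
Step 2: The most frequent ciphertext letter is 'U' (position 20).
Step 3: Shift = (20 - 4) mod 26 = 16.
Step 4: Decrypt 'REO' by shifting back 16:
  R -> B
  E -> O
  O -> Y
Step 5: 'REO' decrypts to 'BOY'.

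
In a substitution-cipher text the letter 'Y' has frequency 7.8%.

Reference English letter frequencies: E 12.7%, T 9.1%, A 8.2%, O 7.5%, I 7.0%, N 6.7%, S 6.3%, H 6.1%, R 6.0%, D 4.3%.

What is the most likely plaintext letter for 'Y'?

Step 1: The observed frequency is 7.8%.
Step 2: Compare with English frequencies:
  E: 12.7% (difference: 4.9%)
  T: 9.1% (difference: 1.3%)
  A: 8.2% (difference: 0.4%)
  O: 7.5% (difference: 0.3%) <-- closest
  I: 7.0% (difference: 0.8%)
  N: 6.7% (difference: 1.1%)
  S: 6.3% (difference: 1.5%)
  H: 6.1% (difference: 1.7%)
  R: 6.0% (difference: 1.8%)
  D: 4.3% (difference: 3.5%)
Step 3: 'Y' most likely represents 'O' (frequency 7.5%).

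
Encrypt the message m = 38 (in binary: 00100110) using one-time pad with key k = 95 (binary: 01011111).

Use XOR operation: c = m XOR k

Step 1: Write out the XOR operation bit by bit:
  Message: 00100110
  Key:     01011111
  XOR:     01111001
Step 2: Convert to decimal: 01111001 = 121.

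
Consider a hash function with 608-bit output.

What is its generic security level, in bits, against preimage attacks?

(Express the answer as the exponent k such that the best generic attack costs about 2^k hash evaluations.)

Step 1: The hash has a 608-bit output.
Step 2: Preimage resistance means: given a digest h(x), it should be infeasible to find any input that hashes to it.
With a 608-bit output there are 2^608 possible digests, so a generic brute-force preimage search costs about 2^608 evaluations.
Step 3: Security level = 608 bits.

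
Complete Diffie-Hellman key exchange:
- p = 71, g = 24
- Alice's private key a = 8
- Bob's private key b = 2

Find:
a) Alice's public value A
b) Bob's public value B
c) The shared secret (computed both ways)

Step 1: A = g^a mod p = 24^8 mod 71 = 49.
Step 2: B = g^b mod p = 24^2 mod 71 = 8.
Step 3: Alice computes s = B^a mod p = 8^8 mod 71 = 58.
Step 4: Bob computes s = A^b mod p = 49^2 mod 71 = 58.
Both sides agree: shared secret = 58.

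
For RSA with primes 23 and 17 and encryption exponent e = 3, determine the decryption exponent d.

Step 1: n = 23 * 17 = 391.
Step 2: phi(n) = 22 * 16 = 352.
Step 3: Find d such that 3 * d = 1 (mod 352).
Step 4: d = 3^(-1) mod 352 = 235.
Verification: 3 * 235 = 705 = 2 * 352 + 1.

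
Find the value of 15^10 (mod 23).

Step 1: Compute 15^10 mod 23 step by step, reducing modulo 23 at each step.
  15^1 mod 23 = 15
  15^2 mod 23 = (15 * 15) mod 23 = 18
  15^3 mod 23 = (18 * 15) mod 23 = 17
  15^4 mod 23 = (17 * 15) mod 23 = 2
  15^5 mod 23 = (2 * 15) mod 23 = 7
  15^6 mod 23 = (7 * 15) mod 23 = 13
  15^7 mod 23 = (13 * 15) mod 23 = 11
  15^8 mod 23 = (11 * 15) mod 23 = 4
  15^9 mod 23 = (4 * 15) mod 23 = 14
  15^10 mod 23 = (14 * 15) mod 23 = 3
Step 2: Result = 3.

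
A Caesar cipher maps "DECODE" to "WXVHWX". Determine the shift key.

Step 1: Compare first letters: D (position 3) -> W (position 22).
Step 2: Shift = (22 - 3) mod 26 = 19.
The shift value is 19.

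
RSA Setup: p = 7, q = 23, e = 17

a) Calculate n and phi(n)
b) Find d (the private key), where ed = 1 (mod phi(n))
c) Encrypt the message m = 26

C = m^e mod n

Step 1: n = 7 * 23 = 161.
Step 2: phi(n) = (7-1)(23-1) = 6 * 22 = 132.
Step 3: Find d = 17^(-1) mod 132 = 101.
  Verify: 17 * 101 = 1717 = 1 (mod 132).
Step 4: C = 26^17 mod 161 = 108.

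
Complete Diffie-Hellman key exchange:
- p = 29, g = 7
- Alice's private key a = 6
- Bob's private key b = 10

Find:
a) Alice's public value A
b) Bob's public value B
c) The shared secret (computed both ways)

Step 1: A = g^a mod p = 7^6 mod 29 = 25.
Step 2: B = g^b mod p = 7^10 mod 29 = 24.
Step 3: Alice computes s = B^a mod p = 24^6 mod 29 = 23.
Step 4: Bob computes s = A^b mod p = 25^10 mod 29 = 23.
Both sides agree: shared secret = 23.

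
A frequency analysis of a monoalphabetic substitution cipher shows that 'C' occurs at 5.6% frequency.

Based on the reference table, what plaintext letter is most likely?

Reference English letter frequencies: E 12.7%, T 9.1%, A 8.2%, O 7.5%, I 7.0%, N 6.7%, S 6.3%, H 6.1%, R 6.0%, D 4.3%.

Step 1: The observed frequency is 5.6%.
Step 2: Compare with English frequencies:
  E: 12.7% (difference: 7.1%)
  T: 9.1% (difference: 3.5%)
  A: 8.2% (difference: 2.6%)
  O: 7.5% (difference: 1.9%)
  I: 7.0% (difference: 1.4%)
  N: 6.7% (difference: 1.1%)
  S: 6.3% (difference: 0.7%)
  H: 6.1% (difference: 0.5%)
  R: 6.0% (difference: 0.4%) <-- closest
  D: 4.3% (difference: 1.3%)
Step 3: 'C' most likely represents 'R' (frequency 6.0%).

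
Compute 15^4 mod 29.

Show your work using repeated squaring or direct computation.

Step 1: Compute 15^4 mod 29 step by step, reducing modulo 29 at each step.
  15^1 mod 29 = 15
  15^2 mod 29 = (15 * 15) mod 29 = 22
  15^3 mod 29 = (22 * 15) mod 29 = 11
  15^4 mod 29 = (11 * 15) mod 29 = 20
Step 2: Result = 20.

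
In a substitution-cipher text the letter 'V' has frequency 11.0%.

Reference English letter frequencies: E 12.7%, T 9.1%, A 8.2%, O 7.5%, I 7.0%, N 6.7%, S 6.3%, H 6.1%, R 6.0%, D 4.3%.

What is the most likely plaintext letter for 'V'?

Step 1: The observed frequency is 11.0%.
Step 2: Compare with English frequencies:
  E: 12.7% (difference: 1.7%) <-- closest
  T: 9.1% (difference: 1.9%)
  A: 8.2% (difference: 2.8%)
  O: 7.5% (difference: 3.5%)
  I: 7.0% (difference: 4.0%)
  N: 6.7% (difference: 4.3%)
  S: 6.3% (difference: 4.7%)
  H: 6.1% (difference: 4.9%)
  R: 6.0% (difference: 5.0%)
  D: 4.3% (difference: 6.7%)
Step 3: 'V' most likely represents 'E' (frequency 12.7%).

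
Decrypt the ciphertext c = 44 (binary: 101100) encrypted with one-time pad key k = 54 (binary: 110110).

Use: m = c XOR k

Step 1: XOR ciphertext with key:
  Ciphertext: 101100
  Key:        110110
  XOR:        011010
Step 2: Plaintext = 011010 = 26 in decimal.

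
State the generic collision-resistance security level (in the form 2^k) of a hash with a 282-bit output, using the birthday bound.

Step 1: The birthday paradox gives collision probability ~50% after sqrt(2^n) = 2^(n/2) hashes.
Step 2: For 282-bit output: 2^(282/2) = 2^141.
Step 3: Approximately 2^141 hash computations needed.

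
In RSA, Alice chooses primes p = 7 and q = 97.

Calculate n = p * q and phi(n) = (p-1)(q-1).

Step 1: n = p * q = 7 * 97 = 679.
Step 2: phi(n) = (p-1)(q-1) = 6 * 96 = 576.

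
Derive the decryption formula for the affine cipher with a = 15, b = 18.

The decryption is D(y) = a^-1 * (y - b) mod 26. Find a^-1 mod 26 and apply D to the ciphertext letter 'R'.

Step 1: Find a^-1, the modular inverse of 15 mod 26.
Step 2: We need 15 * a^-1 = 1 (mod 26).
Step 3: 15 * 7 = 105 = 4 * 26 + 1, so a^-1 = 7.
Step 4: D(y) = 7(y - 18) mod 26.
Step 5: Apply to 'R' (y = 17): D(17) = 7 * (17 - 18) mod 26 = 7 * -1 mod 26 = 19 -> 'T'.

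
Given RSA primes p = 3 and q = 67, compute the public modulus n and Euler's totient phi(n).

Step 1: n = p * q = 3 * 67 = 201.
Step 2: phi(n) = (p-1)(q-1) = 2 * 66 = 132.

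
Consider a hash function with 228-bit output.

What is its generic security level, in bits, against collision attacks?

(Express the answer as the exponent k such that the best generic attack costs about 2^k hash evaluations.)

Step 1: The hash has a 228-bit output.
Step 2: Collision resistance means it should be infeasible to find any x != y with h(x) = h(y).
By the birthday bound, a generic collision search succeeds after about sqrt(2^228) = 2^(228/2) = 2^114 evaluations.
Step 3: Security level = 114 bits.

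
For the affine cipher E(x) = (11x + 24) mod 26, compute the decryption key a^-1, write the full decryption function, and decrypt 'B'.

Step 1: Find a^-1, the modular inverse of 11 mod 26.
Step 2: We need 11 * a^-1 = 1 (mod 26).
Step 3: 11 * 19 = 209 = 8 * 26 + 1, so a^-1 = 19.
Step 4: D(y) = 19(y - 24) mod 26.
Step 5: Apply to 'B' (y = 1): D(1) = 19 * (1 - 24) mod 26 = 19 * -23 mod 26 = 5 -> 'F'.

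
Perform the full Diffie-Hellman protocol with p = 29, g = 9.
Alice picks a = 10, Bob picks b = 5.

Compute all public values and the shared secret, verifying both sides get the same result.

Step 1: A = g^a mod p = 9^10 mod 29 = 25.
Step 2: B = g^b mod p = 9^5 mod 29 = 5.
Step 3: Alice computes s = B^a mod p = 5^10 mod 29 = 20.
Step 4: Bob computes s = A^b mod p = 25^5 mod 29 = 20.
Both sides agree: shared secret = 20.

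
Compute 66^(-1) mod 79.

Step 1: We need x such that 66 * x = 1 (mod 79).
Step 2: Using the extended Euclidean algorithm or trial:
  66 * 6 = 396 = 5 * 79 + 1.
Step 3: Since 396 mod 79 = 1, the inverse is x = 6.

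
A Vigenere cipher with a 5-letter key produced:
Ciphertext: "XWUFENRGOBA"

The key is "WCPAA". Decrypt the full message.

Step 1: Key 'WCPAA' has length 5. Extended key: WCPAAWCPAAW
Step 2: Decrypt each position:
  X(23) - W(22) = 1 = B
  W(22) - C(2) = 20 = U
  U(20) - P(15) = 5 = F
  F(5) - A(0) = 5 = F
  E(4) - A(0) = 4 = E
  N(13) - W(22) = 17 = R
  R(17) - C(2) = 15 = P
  G(6) - P(15) = 17 = R
  O(14) - A(0) = 14 = O
  B(1) - A(0) = 1 = B
  A(0) - W(22) = 4 = E
Plaintext: BUFFERPROBE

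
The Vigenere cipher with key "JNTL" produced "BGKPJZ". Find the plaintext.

Step 1: Extend key: JNTLJN
Step 2: Decrypt each letter (c - k) mod 26:
  B(1) - J(9) = (1-9) mod 26 = 18 = S
  G(6) - N(13) = (6-13) mod 26 = 19 = T
  K(10) - T(19) = (10-19) mod 26 = 17 = R
  P(15) - L(11) = (15-11) mod 26 = 4 = E
  J(9) - J(9) = (9-9) mod 26 = 0 = A
  Z(25) - N(13) = (25-13) mod 26 = 12 = M
Plaintext: STREAM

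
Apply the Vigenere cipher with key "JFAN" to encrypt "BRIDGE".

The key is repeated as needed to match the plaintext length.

Step 1: Repeat key to match plaintext length:
  Plaintext: BRIDGE
  Key:       JFANJF
Step 2: Encrypt each letter:
  B(1) + J(9) = (1+9) mod 26 = 10 = K
  R(17) + F(5) = (17+5) mod 26 = 22 = W
  I(8) + A(0) = (8+0) mod 26 = 8 = I
  D(3) + N(13) = (3+13) mod 26 = 16 = Q
  G(6) + J(9) = (6+9) mod 26 = 15 = P
  E(4) + F(5) = (4+5) mod 26 = 9 = J
Ciphertext: KWIQPJ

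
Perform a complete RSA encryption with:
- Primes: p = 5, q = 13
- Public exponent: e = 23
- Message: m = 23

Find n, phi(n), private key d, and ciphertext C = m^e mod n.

Step 1: n = 5 * 13 = 65.
Step 2: phi(n) = (5-1)(13-1) = 4 * 12 = 48.
Step 3: Find d = 23^(-1) mod 48 = 23.
  Verify: 23 * 23 = 529 = 1 (mod 48).
Step 4: C = 23^23 mod 65 = 17.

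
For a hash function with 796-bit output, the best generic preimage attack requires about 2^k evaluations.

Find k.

Step 1: The hash has a 796-bit output.
Step 2: Preimage resistance means: given a digest h(x), it should be infeasible to find any input that hashes to it.
With a 796-bit output there are 2^796 possible digests, so a generic brute-force preimage search costs about 2^796 evaluations.
Step 3: Security level = 796 bits.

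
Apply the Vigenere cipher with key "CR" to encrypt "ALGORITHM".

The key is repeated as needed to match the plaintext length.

Step 1: Repeat key to match plaintext length:
  Plaintext: ALGORITHM
  Key:       CRCRCRCRC
Step 2: Encrypt each letter:
  A(0) + C(2) = (0+2) mod 26 = 2 = C
  L(11) + R(17) = (11+17) mod 26 = 2 = C
  G(6) + C(2) = (6+2) mod 26 = 8 = I
  O(14) + R(17) = (14+17) mod 26 = 5 = F
  R(17) + C(2) = (17+2) mod 26 = 19 = T
  I(8) + R(17) = (8+17) mod 26 = 25 = Z
  T(19) + C(2) = (19+2) mod 26 = 21 = V
  H(7) + R(17) = (7+17) mod 26 = 24 = Y
  M(12) + C(2) = (12+2) mod 26 = 14 = O
Ciphertext: CCIFTZVYO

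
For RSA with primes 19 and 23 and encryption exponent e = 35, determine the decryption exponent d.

Step 1: n = 19 * 23 = 437.
Step 2: phi(n) = 18 * 22 = 396.
Step 3: Find d such that 35 * d = 1 (mod 396).
Step 4: d = 35^(-1) mod 396 = 215.
Verification: 35 * 215 = 7525 = 19 * 396 + 1.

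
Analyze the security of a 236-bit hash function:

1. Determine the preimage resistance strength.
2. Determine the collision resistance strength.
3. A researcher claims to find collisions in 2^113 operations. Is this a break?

Step 1: Preimage resistance requires brute-force of 2^236 operations.
Step 2: Collision resistance (birthday bound) = 2^(236/2) = 2^118.
Step 3: The claimed attack costs 2^113 operations.
Step 4: Since 2^113 < 2^118, the claimed attack beats the generic birthday bound, so collision resistance is broken.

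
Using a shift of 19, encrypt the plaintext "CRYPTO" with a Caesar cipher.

Step 1: For each letter, shift forward by 19 positions (mod 26).
  C (position 2) -> position (2+19) mod 26 = 21 -> V
  R (position 17) -> position (17+19) mod 26 = 10 -> K
  Y (position 24) -> position (24+19) mod 26 = 17 -> R
  P (position 15) -> position (15+19) mod 26 = 8 -> I
  T (position 19) -> position (19+19) mod 26 = 12 -> M
  O (position 14) -> position (14+19) mod 26 = 7 -> H
Result: VKRIMH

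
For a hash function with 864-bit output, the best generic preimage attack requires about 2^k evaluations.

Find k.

Step 1: The hash has a 864-bit output.
Step 2: Preimage resistance means: given a digest h(x), it should be infeasible to find any input that hashes to it.
With a 864-bit output there are 2^864 possible digests, so a generic brute-force preimage search costs about 2^864 evaluations.
Step 3: Security level = 864 bits.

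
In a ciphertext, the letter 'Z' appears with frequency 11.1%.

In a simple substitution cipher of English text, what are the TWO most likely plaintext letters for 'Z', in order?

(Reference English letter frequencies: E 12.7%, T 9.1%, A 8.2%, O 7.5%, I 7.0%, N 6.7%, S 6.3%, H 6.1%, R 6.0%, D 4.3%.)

Step 1: Observed frequency of 'Z' is 11.1%.
Step 2: Compute distances to each reference frequency and sort:
  E (12.7%): difference = 1.6% <-- BEST
  T (9.1%): difference = 2.0% <-- RUNNER-UP
  A (8.2%): difference = 2.9%
  O (7.5%): difference = 3.6%
  I (7.0%): difference = 4.1%
Step 3: Most likely is 'E' (12.7%, diff 1.6%); second most likely is 'T' (9.1%, diff 2.0%).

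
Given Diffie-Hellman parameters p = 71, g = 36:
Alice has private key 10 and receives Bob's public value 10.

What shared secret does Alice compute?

Step 1: s = B^a mod p = 10^10 mod 71.
  10^1 mod 71 = 10
  10^2 mod 71 = (10 * 10) mod 71 = 29
  10^3 mod 71 = (29 * 10) mod 71 = 6
  10^4 mod 71 = (6 * 10) mod 71 = 60
  10^5 mod 71 = (60 * 10) mod 71 = 32
  10^6 mod 71 = (32 * 10) mod 71 = 36
  10^7 mod 71 = (36 * 10) mod 71 = 5
  10^8 mod 71 = (5 * 10) mod 71 = 50
  10^9 mod 71 = (50 * 10) mod 71 = 3
  10^10 mod 71 = (3 * 10) mod 71 = 30
Result: shared secret = 30.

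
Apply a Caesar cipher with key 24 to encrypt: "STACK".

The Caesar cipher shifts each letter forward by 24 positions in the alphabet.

Step 1: For each letter, shift forward by 24 positions (mod 26).
  S (position 18) -> position (18+24) mod 26 = 16 -> Q
  T (position 19) -> position (19+24) mod 26 = 17 -> R
  A (position 0) -> position (0+24) mod 26 = 24 -> Y
  C (position 2) -> position (2+24) mod 26 = 0 -> A
  K (position 10) -> position (10+24) mod 26 = 8 -> I
Result: QRYAI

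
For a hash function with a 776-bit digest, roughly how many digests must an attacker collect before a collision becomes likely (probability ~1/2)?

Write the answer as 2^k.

Step 1: The birthday paradox gives collision probability ~50% after sqrt(2^n) = 2^(n/2) hashes.
Step 2: For 776-bit output: 2^(776/2) = 2^388.
Step 3: Approximately 2^388 hash computations needed.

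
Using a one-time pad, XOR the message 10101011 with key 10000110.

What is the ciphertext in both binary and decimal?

Step 1: Write out the XOR operation bit by bit:
  Message: 10101011
  Key:     10000110
  XOR:     00101101
Step 2: Convert to decimal: 00101101 = 45.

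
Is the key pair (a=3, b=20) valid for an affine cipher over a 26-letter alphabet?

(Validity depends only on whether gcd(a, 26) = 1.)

Step 1: Compute gcd(3, 26).
Step 2: gcd(3, 26) = 1.
Since gcd = 1, 3 is coprime with 26, so it is a valid key.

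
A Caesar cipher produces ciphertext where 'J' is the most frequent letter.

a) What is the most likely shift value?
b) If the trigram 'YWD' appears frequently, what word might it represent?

Step 1: In English, 'E' is the most frequent letter (12.7%).
Step 2: The most frequent ciphertext letter is 'J' (position 9).
Step 3: Shift = (9 - 4) mod 26 = 5.
Step 4: Decrypt 'YWD' by shifting back 5:
  Y -> T
  W -> R
  D -> Y
Step 5: 'YWD' decrypts to 'TRY'.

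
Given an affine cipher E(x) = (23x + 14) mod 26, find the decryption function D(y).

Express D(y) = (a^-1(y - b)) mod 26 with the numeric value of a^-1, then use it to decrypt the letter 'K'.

Step 1: Find a^-1, the modular inverse of 23 mod 26.
Step 2: We need 23 * a^-1 = 1 (mod 26).
Step 3: 23 * 17 = 391 = 15 * 26 + 1, so a^-1 = 17.
Step 4: D(y) = 17(y - 14) mod 26.
Step 5: Apply to 'K' (y = 10): D(10) = 17 * (10 - 14) mod 26 = 17 * -4 mod 26 = 10 -> 'K'.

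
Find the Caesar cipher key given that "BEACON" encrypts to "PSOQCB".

Step 1: Compare first letters: B (position 1) -> P (position 15).
Step 2: Shift = (15 - 1) mod 26 = 14.
The shift value is 14.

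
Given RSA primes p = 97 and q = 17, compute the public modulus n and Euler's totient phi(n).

Step 1: n = p * q = 97 * 17 = 1649.
Step 2: phi(n) = (p-1)(q-1) = 96 * 16 = 1536.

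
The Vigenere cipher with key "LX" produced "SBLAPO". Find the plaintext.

Step 1: Extend key: LXLXLX
Step 2: Decrypt each letter (c - k) mod 26:
  S(18) - L(11) = (18-11) mod 26 = 7 = H
  B(1) - X(23) = (1-23) mod 26 = 4 = E
  L(11) - L(11) = (11-11) mod 26 = 0 = A
  A(0) - X(23) = (0-23) mod 26 = 3 = D
  P(15) - L(11) = (15-11) mod 26 = 4 = E
  O(14) - X(23) = (14-23) mod 26 = 17 = R
Plaintext: HEADER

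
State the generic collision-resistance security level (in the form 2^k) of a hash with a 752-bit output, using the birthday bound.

Step 1: The birthday paradox gives collision probability ~50% after sqrt(2^n) = 2^(n/2) hashes.
Step 2: For 752-bit output: 2^(752/2) = 2^376.
Step 3: Approximately 2^376 hash computations needed.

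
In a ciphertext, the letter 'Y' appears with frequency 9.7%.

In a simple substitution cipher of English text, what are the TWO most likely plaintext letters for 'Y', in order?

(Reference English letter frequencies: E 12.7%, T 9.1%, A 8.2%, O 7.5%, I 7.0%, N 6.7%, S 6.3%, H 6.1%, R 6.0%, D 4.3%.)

Step 1: Observed frequency of 'Y' is 9.7%.
Step 2: Compute distances to each reference frequency and sort:
  T (9.1%): difference = 0.6% <-- BEST
  A (8.2%): difference = 1.5% <-- RUNNER-UP
  O (7.5%): difference = 2.2%
  I (7.0%): difference = 2.7%
  N (6.7%): difference = 3.0%
Step 3: Most likely is 'T' (9.1%, diff 0.6%); second most likely is 'A' (8.2%, diff 1.5%).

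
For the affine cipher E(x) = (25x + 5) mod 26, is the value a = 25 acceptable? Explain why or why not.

Step 1: Compute gcd(25, 26).
Step 2: gcd(25, 26) = 1.
Since gcd = 1, 25 is coprime with 26, so it is a valid key.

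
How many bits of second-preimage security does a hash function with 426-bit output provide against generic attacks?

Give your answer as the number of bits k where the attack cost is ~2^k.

Step 1: The hash has a 426-bit output.
Step 2: Second-preimage resistance means: given a specific input x, it should be infeasible to find a different y with h(y) = h(x).
With a 426-bit output, a generic search for a second preimage costs about 2^426 evaluations (each trial matches the fixed target with probability 2^-426).
Step 3: Security level = 426 bits.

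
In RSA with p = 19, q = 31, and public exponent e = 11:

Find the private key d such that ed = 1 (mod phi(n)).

Step 1: n = 19 * 31 = 589.
Step 2: phi(n) = 18 * 30 = 540.
Step 3: Find d such that 11 * d = 1 (mod 540).
Step 4: d = 11^(-1) mod 540 = 491.
Verification: 11 * 491 = 5401 = 10 * 540 + 1.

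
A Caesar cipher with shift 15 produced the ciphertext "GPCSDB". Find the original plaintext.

Step 1: Reverse the shift by subtracting 15 from each letter position.
  G (position 6) -> position (6-15) mod 26 = 17 -> R
  P (position 15) -> position (15-15) mod 26 = 0 -> A
  C (position 2) -> position (2-15) mod 26 = 13 -> N
  S (position 18) -> position (18-15) mod 26 = 3 -> D
  D (position 3) -> position (3-15) mod 26 = 14 -> O
  B (position 1) -> position (1-15) mod 26 = 12 -> M
Decrypted message: RANDOM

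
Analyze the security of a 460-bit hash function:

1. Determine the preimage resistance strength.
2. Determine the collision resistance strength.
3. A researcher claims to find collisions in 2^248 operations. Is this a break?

Step 1: Preimage resistance requires brute-force of 2^460 operations.
Step 2: Collision resistance (birthday bound) = 2^(460/2) = 2^230.
Step 3: The claimed attack costs 2^248 operations.
Step 4: Since 2^248 >= 2^230, the claimed attack is no faster than the generic birthday attack, so this does not break collision resistance.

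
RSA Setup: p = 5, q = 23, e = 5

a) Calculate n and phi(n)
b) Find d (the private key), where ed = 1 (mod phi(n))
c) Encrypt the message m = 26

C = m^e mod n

Step 1: n = 5 * 23 = 115.
Step 2: phi(n) = (5-1)(23-1) = 4 * 22 = 88.
Step 3: Find d = 5^(-1) mod 88 = 53.
  Verify: 5 * 53 = 265 = 1 (mod 88).
Step 4: C = 26^5 mod 115 = 36.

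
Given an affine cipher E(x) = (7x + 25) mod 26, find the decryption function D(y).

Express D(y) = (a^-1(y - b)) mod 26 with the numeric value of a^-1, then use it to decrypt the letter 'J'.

Step 1: Find a^-1, the modular inverse of 7 mod 26.
Step 2: We need 7 * a^-1 = 1 (mod 26).
Step 3: 7 * 15 = 105 = 4 * 26 + 1, so a^-1 = 15.
Step 4: D(y) = 15(y - 25) mod 26.
Step 5: Apply to 'J' (y = 9): D(9) = 15 * (9 - 25) mod 26 = 15 * -16 mod 26 = 20 -> 'U'.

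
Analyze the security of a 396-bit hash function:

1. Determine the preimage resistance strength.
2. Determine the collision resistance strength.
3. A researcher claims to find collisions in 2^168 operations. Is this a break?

Step 1: Preimage resistance requires brute-force of 2^396 operations.
Step 2: Collision resistance (birthday bound) = 2^(396/2) = 2^198.
Step 3: The claimed attack costs 2^168 operations.
Step 4: Since 2^168 < 2^198, the claimed attack beats the generic birthday bound, so collision resistance is broken.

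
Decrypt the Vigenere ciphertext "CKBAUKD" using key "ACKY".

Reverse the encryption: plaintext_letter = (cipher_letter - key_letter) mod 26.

Step 1: Extend key: ACKYACK
Step 2: Decrypt each letter (c - k) mod 26:
  C(2) - A(0) = (2-0) mod 26 = 2 = C
  K(10) - C(2) = (10-2) mod 26 = 8 = I
  B(1) - K(10) = (1-10) mod 26 = 17 = R
  A(0) - Y(24) = (0-24) mod 26 = 2 = C
  U(20) - A(0) = (20-0) mod 26 = 20 = U
  K(10) - C(2) = (10-2) mod 26 = 8 = I
  D(3) - K(10) = (3-10) mod 26 = 19 = T
Plaintext: CIRCUIT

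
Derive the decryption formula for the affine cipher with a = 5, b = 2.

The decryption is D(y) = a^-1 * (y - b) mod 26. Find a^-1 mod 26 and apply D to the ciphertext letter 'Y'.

Step 1: Find a^-1, the modular inverse of 5 mod 26.
Step 2: We need 5 * a^-1 = 1 (mod 26).
Step 3: 5 * 21 = 105 = 4 * 26 + 1, so a^-1 = 21.
Step 4: D(y) = 21(y - 2) mod 26.
Step 5: Apply to 'Y' (y = 24): D(24) = 21 * (24 - 2) mod 26 = 21 * 22 mod 26 = 20 -> 'U'.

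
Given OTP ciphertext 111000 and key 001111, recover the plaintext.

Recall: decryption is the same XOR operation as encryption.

Step 1: XOR ciphertext with key:
  Ciphertext: 111000
  Key:        001111
  XOR:        110111
Step 2: Plaintext = 110111 = 55 in decimal.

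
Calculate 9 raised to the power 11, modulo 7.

Step 1: Compute 9^11 mod 7 step by step, reducing modulo 7 at each step.
  9^1 mod 7 = 2
  9^2 mod 7 = (2 * 9) mod 7 = 4
  9^3 mod 7 = (4 * 9) mod 7 = 1
  9^4 mod 7 = (1 * 9) mod 7 = 2
  9^5 mod 7 = (2 * 9) mod 7 = 4
  9^6 mod 7 = (4 * 9) mod 7 = 1
  9^7 mod 7 = (1 * 9) mod 7 = 2
  9^8 mod 7 = (2 * 9) mod 7 = 4
  9^9 mod 7 = (4 * 9) mod 7 = 1
  9^10 mod 7 = (1 * 9) mod 7 = 2
  9^11 mod 7 = (2 * 9) mod 7 = 4
Step 2: Result = 4.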